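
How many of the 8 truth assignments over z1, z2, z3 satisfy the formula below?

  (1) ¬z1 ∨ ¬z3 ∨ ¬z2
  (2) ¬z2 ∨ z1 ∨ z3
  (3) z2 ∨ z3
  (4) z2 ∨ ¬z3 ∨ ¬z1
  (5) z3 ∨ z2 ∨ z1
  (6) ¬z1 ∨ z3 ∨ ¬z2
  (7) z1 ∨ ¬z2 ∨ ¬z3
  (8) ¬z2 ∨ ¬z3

There are 2^3 = 8 truth assignments over (z1, z2, z3).
Check each against the 8 clauses (columns in the order z1, z2, z3):
  F F F  ✗ fails (z2 ∨ z3)
  F F T  ✓ satisfies all
  F T F  ✗ fails (¬z2 ∨ z1 ∨ z3)
  F T T  ✗ fails (z1 ∨ ¬z2 ∨ ¬z3)
  T F F  ✗ fails (z2 ∨ z3)
  T F T  ✗ fails (z2 ∨ ¬z3 ∨ ¬z1)
  T T F  ✗ fails (¬z1 ∨ z3 ∨ ¬z2)
  T T T  ✗ fails (¬z1 ∨ ¬z3 ∨ ¬z2)
1 of the 8 rows is a model.

1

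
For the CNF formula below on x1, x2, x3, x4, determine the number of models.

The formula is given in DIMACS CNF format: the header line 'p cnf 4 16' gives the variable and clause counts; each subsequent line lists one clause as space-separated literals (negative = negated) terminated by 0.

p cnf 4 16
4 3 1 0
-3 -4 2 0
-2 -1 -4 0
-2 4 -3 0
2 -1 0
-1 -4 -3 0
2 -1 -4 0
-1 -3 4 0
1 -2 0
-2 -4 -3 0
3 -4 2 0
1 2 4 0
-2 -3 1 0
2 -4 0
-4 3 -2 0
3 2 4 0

1

There are 2^4 = 16 truth assignments over (x1, x2, x3, x4).
Check each against the 16 clauses (columns in the order x1, x2, x3, x4):
  F F F F  ✗ fails (x4 ∨ x3 ∨ x1)
  F F F T  ✗ fails (x3 ∨ ¬x4 ∨ x2)
  F F T F  ✗ fails (x1 ∨ x2 ∨ x4)
  F F T T  ✗ fails (¬x3 ∨ ¬x4 ∨ x2)
  F T F F  ✗ fails (x4 ∨ x3 ∨ x1)
  F T F T  ✗ fails (x1 ∨ ¬x2)
  F T T F  ✗ fails (¬x2 ∨ x4 ∨ ¬x3)
  F T T T  ✗ fails (x1 ∨ ¬x2)
  T F F F  ✗ fails (x2 ∨ ¬x1)
  T F F T  ✗ fails (x2 ∨ ¬x1)
  T F T F  ✗ fails (x2 ∨ ¬x1)
  T F T T  ✗ fails (¬x3 ∨ ¬x4 ∨ x2)
  T T F F  ✓ satisfies all
  T T F T  ✗ fails (¬x2 ∨ ¬x1 ∨ ¬x4)
  T T T F  ✗ fails (¬x2 ∨ x4 ∨ ¬x3)
  T T T T  ✗ fails (¬x2 ∨ ¬x1 ∨ ¬x4)
1 of the 16 rows is a model.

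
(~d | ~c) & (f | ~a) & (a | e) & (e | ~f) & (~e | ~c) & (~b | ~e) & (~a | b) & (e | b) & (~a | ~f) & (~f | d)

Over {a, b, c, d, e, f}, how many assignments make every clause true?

3

There are 2^6 = 64 truth assignments over (a, b, c, d, e, f).
Split on b. With b = 1, the clauses containing b are satisfied and ~b drops from the rest; 0 of the 2^5 = 32 assignments to the other variables satisfy what remains.
With b = 0, by the same count on the reduced clause set, 3 assignments work.
(One model: a=F, b=F, c=F, d=F, e=T, f=F.)
Total: 0 + 3 = 3.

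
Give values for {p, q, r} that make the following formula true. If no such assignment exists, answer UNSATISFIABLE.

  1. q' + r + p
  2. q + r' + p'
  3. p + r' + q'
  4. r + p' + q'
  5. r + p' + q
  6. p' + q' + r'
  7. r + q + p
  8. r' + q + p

Try q = 0.
Try r = 0.
(p') alone gives p = 0.
That conflicts with the unit clause (p).
Backtrack on r: now try r = 1.
(p') alone gives p = 0.
That conflicts with the unit clause (p).
Neither r = 1 nor r = 0 works.
Backtrack on q: now try q = 1.
Try r = 1.
(p) alone gives p = 1.
That conflicts with the unit clause (p').
Backtrack on r: now try r = 0.
(p) alone gives p = 1.
That conflicts with the unit clause (p').
Neither r = 1 nor r = 0 works.
Neither q = 1 nor q = 0 works.

UNSATISFIABLE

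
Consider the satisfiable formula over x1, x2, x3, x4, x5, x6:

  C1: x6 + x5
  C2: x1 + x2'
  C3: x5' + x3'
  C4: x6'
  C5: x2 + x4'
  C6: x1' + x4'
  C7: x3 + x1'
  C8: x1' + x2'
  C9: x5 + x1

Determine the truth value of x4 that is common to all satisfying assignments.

False

Suppose x4 = 1.
Unit clause (x6') forces x6 = 0.
Unit clause (x5) forces x5 = 1.
Unit clause (x3') forces x3 = 0.
Unit clause (x2) forces x2 = 1.
Unit clause (x1) forces x1 = 1.
But (x1') is also a unit clause — contradiction.
So every satisfying assignment has x4 = False.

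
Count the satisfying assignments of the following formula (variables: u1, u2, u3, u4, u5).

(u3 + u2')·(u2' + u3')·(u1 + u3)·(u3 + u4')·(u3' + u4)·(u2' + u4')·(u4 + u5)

There are 2^5 = 32 truth assignments over (u1, u2, u3, u4, u5).
Split on u2. With u2 = 1, the clauses containing u2 are satisfied and u2' drops from the rest; 0 of the 2^4 = 16 assignments to the other variables satisfy what remains.
With u2 = 0, by the same count on the reduced clause set, 5 assignments work.
(One model: u1=F, u2=F, u3=T, u4=T, u5=F.)
Total: 0 + 5 = 5.

5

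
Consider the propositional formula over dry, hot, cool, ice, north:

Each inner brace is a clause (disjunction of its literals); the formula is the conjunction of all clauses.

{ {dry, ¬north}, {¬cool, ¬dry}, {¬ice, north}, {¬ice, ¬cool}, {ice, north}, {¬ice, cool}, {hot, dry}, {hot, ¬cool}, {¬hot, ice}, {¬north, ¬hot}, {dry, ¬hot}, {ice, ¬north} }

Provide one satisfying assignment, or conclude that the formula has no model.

UNSATISFIABLE

Suppose dry = True.
The clause (¬cool) is unit, so cool = False.
The clause (¬ice) is unit, so ice = False.
The clause (north) is unit, so north = True.
Now (¬north) is unsatisfied and unit — conflict.
Undo dry and try dry = False.
The clause (¬north) is unit, so north = False.
The clause (¬ice) is unit, so ice = False.
Now (ice) is unsatisfied and unit — conflict.
Neither dry = True nor dry = False works.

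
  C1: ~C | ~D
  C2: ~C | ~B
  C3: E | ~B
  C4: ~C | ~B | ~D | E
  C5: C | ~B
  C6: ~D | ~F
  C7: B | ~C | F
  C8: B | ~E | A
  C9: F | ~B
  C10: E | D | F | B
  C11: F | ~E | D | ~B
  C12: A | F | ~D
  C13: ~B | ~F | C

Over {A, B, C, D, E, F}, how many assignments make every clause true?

9

There are 2^6 = 64 truth assignments over (A, B, C, D, E, F).
Split on C. With C = 1, the clauses containing C are satisfied and ~C drops from the rest; 3 of the 2^5 = 32 assignments to the other variables satisfy what remains.
With C = 0, by the same count on the reduced clause set, 6 assignments work.
Total: 3 + 6 = 9.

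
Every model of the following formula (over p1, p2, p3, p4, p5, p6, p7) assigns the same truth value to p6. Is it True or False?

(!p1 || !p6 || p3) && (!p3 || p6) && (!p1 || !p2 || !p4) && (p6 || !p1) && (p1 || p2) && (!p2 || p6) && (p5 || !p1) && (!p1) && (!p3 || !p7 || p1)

Suppose p6 = false.
Unit clause (!p3) forces p3 = false.
Unit clause (!p1) forces p1 = false.
Unit clause (p2) forces p2 = true.
Now (!p2) is unsatisfied and unit — conflict.
So every satisfying assignment has p6 = True.

True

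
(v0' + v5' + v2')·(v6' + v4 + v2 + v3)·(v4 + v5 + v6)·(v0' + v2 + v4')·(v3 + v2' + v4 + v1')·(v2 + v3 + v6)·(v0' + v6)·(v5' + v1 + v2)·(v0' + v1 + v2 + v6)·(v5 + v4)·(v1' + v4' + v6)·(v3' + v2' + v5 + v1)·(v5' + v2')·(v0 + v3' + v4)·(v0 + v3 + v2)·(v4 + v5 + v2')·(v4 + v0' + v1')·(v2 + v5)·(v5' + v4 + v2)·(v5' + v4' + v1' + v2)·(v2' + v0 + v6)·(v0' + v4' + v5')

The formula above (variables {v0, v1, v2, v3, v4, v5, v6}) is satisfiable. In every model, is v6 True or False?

Suppose v6 = 0.
From the singleton clause (v0'), v0 = 0.
From the singleton clause (v2'), v2 = 0.
From the singleton clause (v3), v3 = 1.
From the singleton clause (v4), v4 = 1.
From the singleton clause (v1'), v1 = 0.
From the singleton clause (v5'), v5 = 0.
But (v5) is also a unit clause — contradiction.
So every satisfying assignment has v6 = True.

True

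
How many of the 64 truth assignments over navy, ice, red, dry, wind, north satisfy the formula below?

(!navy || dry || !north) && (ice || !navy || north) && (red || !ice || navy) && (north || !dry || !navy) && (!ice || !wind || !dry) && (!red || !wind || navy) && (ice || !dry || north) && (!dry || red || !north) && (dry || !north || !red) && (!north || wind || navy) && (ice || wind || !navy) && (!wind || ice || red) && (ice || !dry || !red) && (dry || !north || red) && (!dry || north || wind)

There are 2^6 = 64 truth assignments over (navy, ice, red, dry, wind, north).
Split on wind. With wind = true, the clauses containing wind are satisfied and !wind drops from the rest; 2 of the 2^5 = 32 assignments to the other variables satisfy what remains.
With wind = false, by the same count on the reduced clause set, 6 assignments work.
(One model: navy=F, ice=F, red=F, dry=F, wind=F, north=F.)
Total: 2 + 6 = 8.

8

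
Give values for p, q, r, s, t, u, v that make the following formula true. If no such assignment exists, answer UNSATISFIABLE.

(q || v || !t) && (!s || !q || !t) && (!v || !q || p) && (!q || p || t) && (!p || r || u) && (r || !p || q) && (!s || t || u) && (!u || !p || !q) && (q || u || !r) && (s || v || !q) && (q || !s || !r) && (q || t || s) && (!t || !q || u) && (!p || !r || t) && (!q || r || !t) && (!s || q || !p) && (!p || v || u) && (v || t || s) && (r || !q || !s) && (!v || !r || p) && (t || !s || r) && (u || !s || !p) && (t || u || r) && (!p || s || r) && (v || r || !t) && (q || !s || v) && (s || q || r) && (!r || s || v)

Try q = false.
Try v = true.
Try r = false.
The clause (!p) is unit, so p = false.
The clause (s) is unit, so s = true.
The clause (t) is unit, so t = true.
No clause remains; u is free.

p: false, q: false, r: false, s: true, t: true, u: true, v: true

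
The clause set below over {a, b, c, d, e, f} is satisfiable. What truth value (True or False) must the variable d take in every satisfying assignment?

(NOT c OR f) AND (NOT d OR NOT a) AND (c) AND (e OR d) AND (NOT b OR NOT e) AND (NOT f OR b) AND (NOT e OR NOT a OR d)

Suppose d = false.
From the singleton clause (c), c = true.
From the singleton clause (f), f = true.
From the singleton clause (e), e = true.
From the singleton clause (NOT b), b = false.
That conflicts with the unit clause (b).
So every satisfying assignment has d = True.

True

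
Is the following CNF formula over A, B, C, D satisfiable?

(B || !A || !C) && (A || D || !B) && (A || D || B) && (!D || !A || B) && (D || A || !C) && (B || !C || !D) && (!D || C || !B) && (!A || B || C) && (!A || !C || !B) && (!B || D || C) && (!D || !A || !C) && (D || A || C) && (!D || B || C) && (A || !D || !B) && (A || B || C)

Suppose B = true.
Suppose A = true.
From the singleton clause (!C), C = false.
From the singleton clause (!D), D = false.
Now (D) is unsatisfied and unit — conflict.
Undo A and try A = false.
From the singleton clause (D), D = true.
Now (!D) is unsatisfied and unit — conflict.
Either choice for A ends in contradiction.
Undo B and try B = false.
Suppose A = false.
From the singleton clause (D), D = true.
From the singleton clause (!C), C = false.
Now (C) is unsatisfied and unit — conflict.
Undo A and try A = true.
From the singleton clause (!C), C = false.
Now (C) is unsatisfied and unit — conflict.
Either choice for A ends in contradiction.
Either choice for B ends in contradiction.
No assignment satisfies every clause.

No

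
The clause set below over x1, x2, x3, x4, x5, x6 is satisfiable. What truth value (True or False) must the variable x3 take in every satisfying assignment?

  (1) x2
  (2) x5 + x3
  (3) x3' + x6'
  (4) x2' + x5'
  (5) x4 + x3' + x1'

True

Suppose x3 = 0.
The clause (x2) is unit, so x2 = 1.
The clause (x5) is unit, so x5 = 1.
But (x5') is also a unit clause — contradiction.
So every satisfying assignment has x3 = True.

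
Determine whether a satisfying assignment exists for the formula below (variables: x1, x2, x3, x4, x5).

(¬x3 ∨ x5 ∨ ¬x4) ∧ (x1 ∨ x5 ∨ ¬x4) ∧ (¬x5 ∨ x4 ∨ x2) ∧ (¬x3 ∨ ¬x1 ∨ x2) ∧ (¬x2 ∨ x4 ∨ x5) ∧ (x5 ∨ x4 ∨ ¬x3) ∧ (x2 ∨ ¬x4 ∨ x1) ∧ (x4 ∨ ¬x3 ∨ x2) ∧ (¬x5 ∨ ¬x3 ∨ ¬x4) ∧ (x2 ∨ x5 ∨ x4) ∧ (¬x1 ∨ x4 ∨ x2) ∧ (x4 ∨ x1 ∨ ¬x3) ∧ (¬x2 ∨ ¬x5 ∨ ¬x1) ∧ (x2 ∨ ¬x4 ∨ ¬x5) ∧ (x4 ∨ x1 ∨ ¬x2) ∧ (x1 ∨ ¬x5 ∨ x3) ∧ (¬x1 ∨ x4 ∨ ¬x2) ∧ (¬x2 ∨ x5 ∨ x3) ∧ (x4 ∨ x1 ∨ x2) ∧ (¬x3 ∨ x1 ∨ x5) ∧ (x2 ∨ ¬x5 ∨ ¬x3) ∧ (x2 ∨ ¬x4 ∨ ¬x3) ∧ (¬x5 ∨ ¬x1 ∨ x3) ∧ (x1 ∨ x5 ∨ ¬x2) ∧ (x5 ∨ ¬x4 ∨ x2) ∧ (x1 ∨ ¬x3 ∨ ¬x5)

No

Try x3 = False.
Try x1 = True.
(¬x5) alone gives x5 = False.
(¬x2) alone gives x2 = False.
(x4) alone gives x4 = True.
That conflicts with the unit clause (¬x4).
Backtrack on x1: now try x1 = False.
(¬x5) alone gives x5 = False.
(¬x4) alone gives x4 = False.
(¬x2) alone gives x2 = False.
That conflicts with the unit clause (x2).
Either choice for x1 ends in contradiction.
Backtrack on x3: now try x3 = True.
Try x5 = True.
(¬x4) alone gives x4 = False.
(x2) alone gives x2 = True.
(x1) alone gives x1 = True.
That conflicts with the unit clause (¬x1).
Backtrack on x5: now try x5 = False.
(¬x4) alone gives x4 = False.
That conflicts with the unit clause (x4).
Either choice for x5 ends in contradiction.
Either choice for x3 ends in contradiction.
No assignment satisfies every clause.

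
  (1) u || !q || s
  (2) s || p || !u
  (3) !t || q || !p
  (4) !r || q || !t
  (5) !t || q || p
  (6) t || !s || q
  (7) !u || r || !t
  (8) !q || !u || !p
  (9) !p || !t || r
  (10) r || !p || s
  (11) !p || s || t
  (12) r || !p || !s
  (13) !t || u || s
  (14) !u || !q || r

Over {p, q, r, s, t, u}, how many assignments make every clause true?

There are 2^6 = 64 truth assignments over (p, q, r, s, t, u).
Split on r. With r = true, the clauses containing r are satisfied and !r drops from the rest; 7 of the 2^5 = 32 assignments to the other variables satisfy what remains.
With r = false, by the same count on the reduced clause set, 3 assignments work.
Total: 7 + 3 = 10.

10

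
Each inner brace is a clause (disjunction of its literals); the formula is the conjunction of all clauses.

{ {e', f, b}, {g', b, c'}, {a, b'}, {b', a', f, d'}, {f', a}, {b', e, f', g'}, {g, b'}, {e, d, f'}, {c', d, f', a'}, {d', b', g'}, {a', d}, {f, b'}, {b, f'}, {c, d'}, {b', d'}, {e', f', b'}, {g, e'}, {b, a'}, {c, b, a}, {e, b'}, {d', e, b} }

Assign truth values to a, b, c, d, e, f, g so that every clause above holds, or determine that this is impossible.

a: 0; b: 0; c: 1; d: 0; e: 0; f: 0; g: 0

Case a = 0:
The clause (b') is unit, so b = 0.
The clause (f') is unit, so f = 0.
The clause (e') is unit, so e = 0.
The clause (c) is unit, so c = 1.
The clause (g') is unit, so g = 0.
The clause (d') is unit, so d = 0.
Every clause now holds.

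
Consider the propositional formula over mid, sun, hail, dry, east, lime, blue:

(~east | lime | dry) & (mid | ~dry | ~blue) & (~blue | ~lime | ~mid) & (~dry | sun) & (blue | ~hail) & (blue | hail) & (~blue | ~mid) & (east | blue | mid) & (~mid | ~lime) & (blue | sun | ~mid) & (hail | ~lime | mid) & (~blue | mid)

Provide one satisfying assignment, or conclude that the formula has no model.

Branch on dry: set dry = 0.
Branch on east: set east = 0.
Branch on blue: set blue = 1.
The clause (~mid) is unit, so mid = 0.
That conflicts with the unit clause (mid).
Backtrack on blue: now try blue = 0.
The clause (~hail) is unit, so hail = 0.
That conflicts with the unit clause (hail).
Neither blue = 1 nor blue = 0 works.
Backtrack on east: now try east = 1.
The clause (lime) is unit, so lime = 1.
The clause (~mid) is unit, so mid = 0.
The clause (hail) is unit, so hail = 1.
The clause (blue) is unit, so blue = 1.
That conflicts with the unit clause (~blue).
Neither east = 1 nor east = 0 works.
Backtrack on dry: now try dry = 1.
The clause (sun) is unit, so sun = 1.
Branch on mid: set mid = 1.
The clause (~blue) is unit, so blue = 0.
The clause (~hail) is unit, so hail = 0.
That conflicts with the unit clause (hail).
Backtrack on mid: now try mid = 0.
The clause (~blue) is unit, so blue = 0.
The clause (~hail) is unit, so hail = 0.
That conflicts with the unit clause (hail).
Neither mid = 1 nor mid = 0 works.
Neither dry = 1 nor dry = 0 works.

UNSATISFIABLE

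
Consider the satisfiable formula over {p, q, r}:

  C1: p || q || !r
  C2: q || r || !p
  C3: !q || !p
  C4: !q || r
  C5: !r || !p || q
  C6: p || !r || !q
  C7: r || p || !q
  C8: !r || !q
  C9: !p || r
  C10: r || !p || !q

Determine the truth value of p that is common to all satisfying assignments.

False

Suppose p = true.
(!q) alone gives q = false.
(r) alone gives r = true.
But (!r) is also a unit clause — contradiction.
So every satisfying assignment has p = False.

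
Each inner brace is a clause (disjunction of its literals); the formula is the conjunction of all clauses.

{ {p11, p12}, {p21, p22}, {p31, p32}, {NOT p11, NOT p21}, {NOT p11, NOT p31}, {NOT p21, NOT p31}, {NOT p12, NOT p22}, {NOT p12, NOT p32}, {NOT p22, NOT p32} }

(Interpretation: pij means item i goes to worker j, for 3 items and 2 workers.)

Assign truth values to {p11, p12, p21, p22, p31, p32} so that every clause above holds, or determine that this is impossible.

UNSATISFIABLE

Try p11 = true.
From the singleton clause (NOT p21), p21 = false.
From the singleton clause (p22), p22 = true.
From the singleton clause (NOT p31), p31 = false.
From the singleton clause (p32), p32 = true.
That conflicts with the unit clause (NOT p32).
Undo p11 and try p11 = false.
From the singleton clause (p12), p12 = true.
From the singleton clause (NOT p22), p22 = false.
From the singleton clause (p21), p21 = true.
From the singleton clause (NOT p31), p31 = false.
From the singleton clause (p32), p32 = true.
That conflicts with the unit clause (NOT p32).
Both values of p11 lead to a conflict.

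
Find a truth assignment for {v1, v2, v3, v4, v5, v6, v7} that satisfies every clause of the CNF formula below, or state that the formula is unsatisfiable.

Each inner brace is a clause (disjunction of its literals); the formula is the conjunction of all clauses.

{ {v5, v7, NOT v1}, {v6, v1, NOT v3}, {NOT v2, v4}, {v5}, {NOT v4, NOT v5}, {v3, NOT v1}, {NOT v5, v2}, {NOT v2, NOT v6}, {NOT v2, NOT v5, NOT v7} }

(v5) alone gives v5 = true.
(NOT v4) alone gives v4 = false.
(NOT v2) alone gives v2 = false.
Now (v2) is unsatisfied and unit — conflict.

UNSATISFIABLE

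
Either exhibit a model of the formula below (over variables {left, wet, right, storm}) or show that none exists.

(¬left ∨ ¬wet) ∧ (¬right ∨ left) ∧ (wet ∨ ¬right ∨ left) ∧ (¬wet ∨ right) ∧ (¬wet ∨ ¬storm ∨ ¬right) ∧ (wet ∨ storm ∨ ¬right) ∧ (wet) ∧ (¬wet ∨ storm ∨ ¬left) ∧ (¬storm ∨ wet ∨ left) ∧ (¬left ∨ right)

The clause (wet) is unit, so wet = True.
The clause (¬left) is unit, so left = False.
The clause (¬right) is unit, so right = False.
But (right) is also a unit clause — contradiction.

UNSATISFIABLE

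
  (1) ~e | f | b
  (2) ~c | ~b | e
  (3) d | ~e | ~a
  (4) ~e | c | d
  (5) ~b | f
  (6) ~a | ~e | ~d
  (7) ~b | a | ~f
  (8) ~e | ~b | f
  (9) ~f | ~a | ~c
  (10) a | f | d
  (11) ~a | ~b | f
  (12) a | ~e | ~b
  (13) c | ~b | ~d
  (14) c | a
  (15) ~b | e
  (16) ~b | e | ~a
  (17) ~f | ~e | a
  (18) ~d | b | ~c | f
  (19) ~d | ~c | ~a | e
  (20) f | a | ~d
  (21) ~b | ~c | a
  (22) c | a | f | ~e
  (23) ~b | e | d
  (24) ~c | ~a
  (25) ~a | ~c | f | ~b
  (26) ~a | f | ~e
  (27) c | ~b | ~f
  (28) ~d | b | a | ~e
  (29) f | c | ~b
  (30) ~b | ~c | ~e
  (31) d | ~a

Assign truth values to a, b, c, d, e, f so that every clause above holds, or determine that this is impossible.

Case b = 0:
Case e = 0:
Case c = 1:
Unit clause (~a) forces a = 0.
Case f = 1:
Every clause is now satisfied; d is unconstrained.

a=0; b=0; c=1; d=1; e=0; f=1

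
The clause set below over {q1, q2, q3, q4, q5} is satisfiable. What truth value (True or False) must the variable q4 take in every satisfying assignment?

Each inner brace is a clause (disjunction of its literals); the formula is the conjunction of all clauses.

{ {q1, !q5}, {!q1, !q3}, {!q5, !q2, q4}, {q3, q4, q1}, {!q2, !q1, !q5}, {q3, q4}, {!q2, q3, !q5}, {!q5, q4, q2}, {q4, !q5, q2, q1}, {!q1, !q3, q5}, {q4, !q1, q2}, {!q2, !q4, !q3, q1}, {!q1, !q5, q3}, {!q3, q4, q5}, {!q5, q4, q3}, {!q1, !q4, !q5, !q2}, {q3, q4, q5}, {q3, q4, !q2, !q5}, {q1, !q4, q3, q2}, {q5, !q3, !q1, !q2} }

Suppose q4 = false.
(q3) alone gives q3 = true.
(!q1) alone gives q1 = false.
(!q5) alone gives q5 = false.
Now (q5) is unsatisfied and unit — conflict.
So every satisfying assignment has q4 = True.

True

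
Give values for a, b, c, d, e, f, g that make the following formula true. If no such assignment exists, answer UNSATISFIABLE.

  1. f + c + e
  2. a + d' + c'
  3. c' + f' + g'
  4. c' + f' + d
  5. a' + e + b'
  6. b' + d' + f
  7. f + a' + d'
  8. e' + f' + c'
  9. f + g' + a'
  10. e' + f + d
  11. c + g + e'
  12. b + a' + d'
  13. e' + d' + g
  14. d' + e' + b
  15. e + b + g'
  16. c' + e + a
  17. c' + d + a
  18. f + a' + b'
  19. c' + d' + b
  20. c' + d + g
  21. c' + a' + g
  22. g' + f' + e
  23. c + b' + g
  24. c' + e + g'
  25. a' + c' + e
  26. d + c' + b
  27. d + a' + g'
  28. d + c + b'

a=0; b=0; c=0; d=0; e=1; f=1; g=1

Suppose f = 1.
Suppose c = 0.
Suppose g = 1.
(e) alone gives e = 1.
Suppose d = 0.
(a') alone gives a = 0.
(b') alone gives b = 0.
This assignment satisfies each clause.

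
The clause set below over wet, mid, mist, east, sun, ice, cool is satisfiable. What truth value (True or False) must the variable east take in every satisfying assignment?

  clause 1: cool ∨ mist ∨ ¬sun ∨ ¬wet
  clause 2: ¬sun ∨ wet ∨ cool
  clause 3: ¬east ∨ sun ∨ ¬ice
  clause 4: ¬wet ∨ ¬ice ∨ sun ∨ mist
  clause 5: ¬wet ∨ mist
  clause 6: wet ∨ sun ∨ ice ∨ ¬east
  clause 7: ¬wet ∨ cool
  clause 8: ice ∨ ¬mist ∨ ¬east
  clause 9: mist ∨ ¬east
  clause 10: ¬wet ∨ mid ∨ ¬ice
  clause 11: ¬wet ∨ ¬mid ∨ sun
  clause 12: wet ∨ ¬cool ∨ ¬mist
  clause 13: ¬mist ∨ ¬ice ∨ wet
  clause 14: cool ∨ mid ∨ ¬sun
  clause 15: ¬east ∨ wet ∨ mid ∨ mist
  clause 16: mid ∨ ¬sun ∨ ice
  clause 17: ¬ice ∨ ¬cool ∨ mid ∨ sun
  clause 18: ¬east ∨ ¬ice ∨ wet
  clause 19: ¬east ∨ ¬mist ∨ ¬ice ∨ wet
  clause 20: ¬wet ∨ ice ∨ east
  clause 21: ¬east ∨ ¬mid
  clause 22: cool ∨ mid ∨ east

Suppose east = True.
The clause (mist) is unit, so mist = True.
The clause (ice) is unit, so ice = True.
The clause (sun) is unit, so sun = True.
The clause (wet) is unit, so wet = True.
The clause (cool) is unit, so cool = True.
The clause (mid) is unit, so mid = True.
Now (¬mid) is unsatisfied and unit — conflict.
So every satisfying assignment has east = False.

False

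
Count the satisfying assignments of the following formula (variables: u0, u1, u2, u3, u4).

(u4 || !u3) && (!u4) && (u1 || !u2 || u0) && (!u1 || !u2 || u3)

There are 2^5 = 32 truth assignments over (u0, u1, u2, u3, u4).
Split on u0. With u0 = true, the clauses containing u0 are satisfied and !u0 drops from the rest; 3 of the 2^4 = 16 assignments to the other variables satisfy what remains.
With u0 = false, by the same count on the reduced clause set, 2 assignments work.
(One model: u0=F, u1=F, u2=F, u3=F, u4=F.)
Total: 3 + 2 = 5.

5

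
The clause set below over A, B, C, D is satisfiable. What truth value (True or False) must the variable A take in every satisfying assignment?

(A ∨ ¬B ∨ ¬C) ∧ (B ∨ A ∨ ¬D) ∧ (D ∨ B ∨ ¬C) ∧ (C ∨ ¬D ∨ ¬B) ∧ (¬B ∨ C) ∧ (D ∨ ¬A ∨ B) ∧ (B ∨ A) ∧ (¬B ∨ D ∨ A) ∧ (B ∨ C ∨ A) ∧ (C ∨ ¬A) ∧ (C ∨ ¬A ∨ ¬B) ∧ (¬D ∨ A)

True

Suppose A = False.
From the singleton clause (B), B = True.
From the singleton clause (¬C), C = False.
But (C) is also a unit clause — contradiction.
So every satisfying assignment has A = True.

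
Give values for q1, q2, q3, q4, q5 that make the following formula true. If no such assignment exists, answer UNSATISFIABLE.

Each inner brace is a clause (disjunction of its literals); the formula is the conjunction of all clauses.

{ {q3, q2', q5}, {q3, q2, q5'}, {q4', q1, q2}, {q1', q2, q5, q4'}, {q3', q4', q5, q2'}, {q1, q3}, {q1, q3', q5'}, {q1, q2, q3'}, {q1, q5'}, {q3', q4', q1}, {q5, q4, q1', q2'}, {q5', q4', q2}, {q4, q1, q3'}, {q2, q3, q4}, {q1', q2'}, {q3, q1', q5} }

Try q1 = 1.
Unit clause (q2') forces q2 = 0.
Try q3 = 1.
Try q5 = 0.
Unit clause (q4') forces q4 = 0.
This assignment satisfies each clause.

q1 ↦ 1,  q2 ↦ 0,  q3 ↦ 1,  q4 ↦ 0,  q5 ↦ 0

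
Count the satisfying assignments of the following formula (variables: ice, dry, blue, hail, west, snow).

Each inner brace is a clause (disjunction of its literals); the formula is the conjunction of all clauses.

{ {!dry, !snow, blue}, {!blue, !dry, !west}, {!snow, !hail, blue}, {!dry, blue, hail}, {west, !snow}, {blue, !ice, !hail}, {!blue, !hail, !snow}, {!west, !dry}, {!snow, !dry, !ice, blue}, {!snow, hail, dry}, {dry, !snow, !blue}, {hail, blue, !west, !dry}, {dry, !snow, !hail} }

There are 2^6 = 64 truth assignments over (ice, dry, blue, hail, west, snow).
Split on west. With west = true, the clauses containing west are satisfied and !west drops from the rest; 7 of the 2^5 = 32 assignments to the other variables satisfy what remains.
With west = false, by the same count on the reduced clause set, 12 assignments work.
Total: 7 + 12 = 19.

19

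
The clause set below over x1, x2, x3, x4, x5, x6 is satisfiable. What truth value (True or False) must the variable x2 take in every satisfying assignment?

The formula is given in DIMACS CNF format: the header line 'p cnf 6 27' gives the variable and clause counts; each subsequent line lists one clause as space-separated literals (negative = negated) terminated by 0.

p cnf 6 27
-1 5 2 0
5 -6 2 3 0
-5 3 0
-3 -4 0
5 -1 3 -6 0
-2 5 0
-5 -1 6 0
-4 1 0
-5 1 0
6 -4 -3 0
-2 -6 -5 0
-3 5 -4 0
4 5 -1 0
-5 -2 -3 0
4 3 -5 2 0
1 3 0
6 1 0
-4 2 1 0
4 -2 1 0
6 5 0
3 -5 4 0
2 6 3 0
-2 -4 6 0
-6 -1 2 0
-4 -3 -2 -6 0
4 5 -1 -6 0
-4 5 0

Suppose x2 = True.
(x5) alone gives x5 = True.
(x3) alone gives x3 = True.
But (¬x3) is also a unit clause — contradiction.
So every satisfying assignment has x2 = False.

False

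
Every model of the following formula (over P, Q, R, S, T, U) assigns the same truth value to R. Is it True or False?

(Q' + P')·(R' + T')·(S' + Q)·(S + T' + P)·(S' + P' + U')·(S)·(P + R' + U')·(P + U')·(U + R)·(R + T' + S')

True

Suppose R = 0.
Unit clause (S) forces S = 1.
Unit clause (Q) forces Q = 1.
Unit clause (P') forces P = 0.
Unit clause (U') forces U = 0.
But (U) is also a unit clause — contradiction.
So every satisfying assignment has R = True.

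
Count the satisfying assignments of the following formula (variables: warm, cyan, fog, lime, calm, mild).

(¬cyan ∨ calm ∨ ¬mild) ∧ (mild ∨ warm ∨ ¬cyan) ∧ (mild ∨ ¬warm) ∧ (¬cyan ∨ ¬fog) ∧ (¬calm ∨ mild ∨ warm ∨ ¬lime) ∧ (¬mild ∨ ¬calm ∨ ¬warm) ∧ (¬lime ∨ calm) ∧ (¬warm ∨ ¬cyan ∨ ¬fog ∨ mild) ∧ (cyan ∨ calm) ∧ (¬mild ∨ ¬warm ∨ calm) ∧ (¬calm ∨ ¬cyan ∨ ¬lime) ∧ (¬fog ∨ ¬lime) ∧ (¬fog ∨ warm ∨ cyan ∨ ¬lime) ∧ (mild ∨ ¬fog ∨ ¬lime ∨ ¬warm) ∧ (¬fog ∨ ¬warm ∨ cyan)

There are 2^6 = 64 truth assignments over (warm, cyan, fog, lime, calm, mild).
Split on cyan. With cyan = True, the clauses containing cyan are satisfied and ¬cyan drops from the rest; 1 of the 2^5 = 32 assignments to the other variables satisfy what remains.
With cyan = False, by the same count on the reduced clause set, 5 assignments work.
(One model: warm=F, cyan=F, fog=F, lime=F, calm=T, mild=F.)
Total: 1 + 5 = 6.

6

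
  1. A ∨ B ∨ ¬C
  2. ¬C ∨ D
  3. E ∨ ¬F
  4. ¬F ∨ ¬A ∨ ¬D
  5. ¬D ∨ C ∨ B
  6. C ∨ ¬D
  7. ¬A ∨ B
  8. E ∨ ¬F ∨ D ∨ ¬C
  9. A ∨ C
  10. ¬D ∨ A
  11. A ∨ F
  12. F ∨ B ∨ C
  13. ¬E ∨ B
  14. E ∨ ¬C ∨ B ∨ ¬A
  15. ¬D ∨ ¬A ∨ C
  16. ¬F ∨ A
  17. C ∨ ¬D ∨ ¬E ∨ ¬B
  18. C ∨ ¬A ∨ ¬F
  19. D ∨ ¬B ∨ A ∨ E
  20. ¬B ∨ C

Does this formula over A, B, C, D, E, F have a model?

Satisfiable

Case C = True:
Unit clause (D) forces D = True.
Unit clause (A) forces A = True.
Unit clause (¬F) forces F = False.
Unit clause (B) forces B = True.
Every clause is now satisfied; E is unconstrained.
A satisfying assignment: A ↦ True,  B ↦ True,  C ↦ True,  D ↦ True,  E ↦ True,  F ↦ False.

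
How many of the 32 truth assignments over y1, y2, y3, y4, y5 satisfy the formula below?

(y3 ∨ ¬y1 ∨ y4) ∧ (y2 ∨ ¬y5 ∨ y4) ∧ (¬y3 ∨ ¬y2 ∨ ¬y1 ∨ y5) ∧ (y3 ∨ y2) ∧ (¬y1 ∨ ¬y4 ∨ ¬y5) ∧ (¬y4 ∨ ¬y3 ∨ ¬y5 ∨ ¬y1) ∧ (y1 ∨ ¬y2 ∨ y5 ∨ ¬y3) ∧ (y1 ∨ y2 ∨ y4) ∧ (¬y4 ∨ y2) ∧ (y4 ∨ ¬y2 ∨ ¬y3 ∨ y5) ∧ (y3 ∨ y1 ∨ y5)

7

There are 2^5 = 32 truth assignments over (y1, y2, y3, y4, y5).
Split on y5. With y5 = True, the clauses containing y5 are satisfied and ¬y5 drops from the rest; 5 of the 2^4 = 16 assignments to the other variables satisfy what remains.
With y5 = False, by the same count on the reduced clause set, 2 assignments work.
Total: 5 + 2 = 7.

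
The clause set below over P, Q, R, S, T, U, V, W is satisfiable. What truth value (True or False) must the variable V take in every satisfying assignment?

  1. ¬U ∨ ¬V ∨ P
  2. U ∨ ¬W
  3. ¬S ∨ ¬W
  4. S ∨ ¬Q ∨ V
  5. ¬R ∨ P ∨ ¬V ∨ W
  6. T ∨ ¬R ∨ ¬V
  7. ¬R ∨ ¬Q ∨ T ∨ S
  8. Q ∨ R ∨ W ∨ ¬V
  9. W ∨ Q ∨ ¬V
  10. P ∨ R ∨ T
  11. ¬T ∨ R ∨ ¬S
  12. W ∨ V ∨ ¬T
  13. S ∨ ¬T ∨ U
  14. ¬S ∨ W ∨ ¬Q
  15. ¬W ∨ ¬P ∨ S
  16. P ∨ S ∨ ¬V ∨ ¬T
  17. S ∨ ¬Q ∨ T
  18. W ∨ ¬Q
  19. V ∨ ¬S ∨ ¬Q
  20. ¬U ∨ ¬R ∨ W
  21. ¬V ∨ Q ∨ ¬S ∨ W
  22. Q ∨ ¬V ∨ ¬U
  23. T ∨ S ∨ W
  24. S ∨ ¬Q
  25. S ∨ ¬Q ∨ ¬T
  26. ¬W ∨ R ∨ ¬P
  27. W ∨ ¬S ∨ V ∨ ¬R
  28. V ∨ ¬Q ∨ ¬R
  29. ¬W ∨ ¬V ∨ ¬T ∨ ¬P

Suppose V = True.
Case U = False:
(¬W) alone gives W = False.
(Q) alone gives Q = True.
That conflicts with the unit clause (¬Q).
That branch fails; take U = True instead.
(P) alone gives P = True.
(Q) alone gives Q = True.
(W) alone gives W = True.
(¬S) alone gives S = False.
That conflicts with the unit clause (S).
Either choice for U ends in contradiction.
So every satisfying assignment has V = False.

False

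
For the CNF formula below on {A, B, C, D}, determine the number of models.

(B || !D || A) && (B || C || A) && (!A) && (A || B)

4

There are 2^4 = 16 truth assignments over (A, B, C, D).
Check each against the 4 clauses (columns in the order A, B, C, D):
  F F F F  ✗ fails (B || C || A)
  F F F T  ✗ fails (B || !D || A)
  F F T F  ✗ fails (A || B)
  F F T T  ✗ fails (B || !D || A)
  F T F F  ✓ satisfies all
  F T F T  ✓ satisfies all
  F T T F  ✓ satisfies all
  F T T T  ✓ satisfies all
  T F F F  ✗ fails (!A)
  T F F T  ✗ fails (!A)
  T F T F  ✗ fails (!A)
  T F T T  ✗ fails (!A)
  T T F F  ✗ fails (!A)
  T T F T  ✗ fails (!A)
  T T T F  ✗ fails (!A)
  T T T T  ✗ fails (!A)
4 of the 16 rows are models.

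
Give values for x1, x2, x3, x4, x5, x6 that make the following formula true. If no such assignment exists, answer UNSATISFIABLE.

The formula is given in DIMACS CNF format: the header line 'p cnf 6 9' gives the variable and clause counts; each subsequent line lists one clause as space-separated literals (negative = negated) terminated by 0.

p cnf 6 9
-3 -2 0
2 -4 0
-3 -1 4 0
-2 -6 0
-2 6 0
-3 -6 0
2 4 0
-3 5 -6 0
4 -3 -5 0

UNSATISFIABLE

Case x3 = False:
Case x2 = True:
Unit clause (¬x6) forces x6 = False.
That conflicts with the unit clause (x6).
Undo x2 and try x2 = False.
Unit clause (¬x4) forces x4 = False.
That conflicts with the unit clause (x4).
Either choice for x2 ends in contradiction.
Undo x3 and try x3 = True.
Unit clause (¬x2) forces x2 = False.
Unit clause (¬x4) forces x4 = False.
That conflicts with the unit clause (x4).
Either choice for x3 ends in contradiction.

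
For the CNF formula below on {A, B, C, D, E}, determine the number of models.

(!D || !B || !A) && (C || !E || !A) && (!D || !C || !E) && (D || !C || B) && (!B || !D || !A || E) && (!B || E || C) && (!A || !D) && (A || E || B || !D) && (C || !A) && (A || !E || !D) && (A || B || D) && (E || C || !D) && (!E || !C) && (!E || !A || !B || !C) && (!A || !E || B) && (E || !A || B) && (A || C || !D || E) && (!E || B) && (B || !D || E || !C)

There are 2^5 = 32 truth assignments over (A, B, C, D, E).
Split on A. With A = true, the clauses containing A are satisfied and !A drops from the rest; 1 of the 2^4 = 16 assignments to the other variables satisfy what remains.
With A = false, by the same count on the reduced clause set, 3 assignments work.
Total: 1 + 3 = 4.

4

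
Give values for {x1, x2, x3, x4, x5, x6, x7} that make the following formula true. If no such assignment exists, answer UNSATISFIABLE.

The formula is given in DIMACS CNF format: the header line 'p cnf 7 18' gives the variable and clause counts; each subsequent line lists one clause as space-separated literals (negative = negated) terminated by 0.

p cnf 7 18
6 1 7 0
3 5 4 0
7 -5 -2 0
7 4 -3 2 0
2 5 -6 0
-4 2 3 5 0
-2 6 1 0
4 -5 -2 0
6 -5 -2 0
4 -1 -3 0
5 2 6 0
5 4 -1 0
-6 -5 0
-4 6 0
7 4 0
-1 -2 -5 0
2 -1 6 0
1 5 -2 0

Branch on x6: set x6 = False.
(¬x4) alone gives x4 = False.
(x7) alone gives x7 = True.
Branch on x3: set x3 = True.
(¬x1) alone gives x1 = False.
(¬x2) alone gives x2 = False.
(x5) alone gives x5 = True.
All clauses are satisfied.

x1=False; x2=False; x3=True; x4=False; x5=True; x6=False; x7=True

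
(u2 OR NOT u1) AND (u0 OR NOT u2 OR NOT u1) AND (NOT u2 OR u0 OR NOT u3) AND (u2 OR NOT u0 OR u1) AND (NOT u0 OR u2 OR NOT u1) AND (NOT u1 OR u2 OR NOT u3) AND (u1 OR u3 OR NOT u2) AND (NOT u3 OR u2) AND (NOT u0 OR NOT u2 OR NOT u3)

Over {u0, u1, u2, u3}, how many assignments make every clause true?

2

There are 2^4 = 16 truth assignments over (u0, u1, u2, u3).
Split on u3. With u3 = true, the clauses containing u3 are satisfied and NOT u3 drops from the rest; 0 of the 2^3 = 8 assignments to the other variables satisfy what remains.
With u3 = false, by the same count on the reduced clause set, 2 assignments work.
Total: 0 + 2 = 2.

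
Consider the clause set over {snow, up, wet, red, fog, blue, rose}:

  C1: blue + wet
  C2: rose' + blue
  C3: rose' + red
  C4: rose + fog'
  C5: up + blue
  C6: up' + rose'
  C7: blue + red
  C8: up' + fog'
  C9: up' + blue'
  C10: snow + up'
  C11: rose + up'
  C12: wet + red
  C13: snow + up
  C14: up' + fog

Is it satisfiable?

Satisfiable

Suppose blue = 1.
From the singleton clause (up'), up = 0.
From the singleton clause (snow), snow = 1.
Suppose rose = 1.
From the singleton clause (red), red = 1.
Every clause is now satisfied; wet, fog are unconstrained.
A satisfying assignment: snow: 1,  up: 0,  wet: 1,  red: 1,  fog: 0,  blue: 1,  rose: 1.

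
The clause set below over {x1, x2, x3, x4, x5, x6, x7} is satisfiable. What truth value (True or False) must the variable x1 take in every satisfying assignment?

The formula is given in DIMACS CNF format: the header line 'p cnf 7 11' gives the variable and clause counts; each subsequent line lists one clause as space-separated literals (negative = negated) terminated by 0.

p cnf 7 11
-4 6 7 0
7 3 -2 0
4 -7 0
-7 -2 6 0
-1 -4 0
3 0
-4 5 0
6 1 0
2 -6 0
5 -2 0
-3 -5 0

True

Suppose x1 = False.
Unit clause (x3) forces x3 = True.
Unit clause (x6) forces x6 = True.
Unit clause (x2) forces x2 = True.
Unit clause (x5) forces x5 = True.
Now (¬x5) is unsatisfied and unit — conflict.
So every satisfying assignment has x1 = True.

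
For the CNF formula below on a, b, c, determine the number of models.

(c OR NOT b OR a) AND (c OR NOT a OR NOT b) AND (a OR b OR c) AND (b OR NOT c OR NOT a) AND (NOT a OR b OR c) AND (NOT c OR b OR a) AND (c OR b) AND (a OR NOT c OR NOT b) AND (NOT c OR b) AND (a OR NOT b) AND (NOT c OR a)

1

There are 2^3 = 8 truth assignments over (a, b, c).
Split on a. With a = true, the clauses containing a are satisfied and NOT a drops from the rest; 1 of the 2^2 = 4 assignments to the other variables satisfy what remains.
With a = false, by the same count on the reduced clause set, 0 assignments work.
(One model: a=T, b=T, c=T.)
Total: 1 + 0 = 1.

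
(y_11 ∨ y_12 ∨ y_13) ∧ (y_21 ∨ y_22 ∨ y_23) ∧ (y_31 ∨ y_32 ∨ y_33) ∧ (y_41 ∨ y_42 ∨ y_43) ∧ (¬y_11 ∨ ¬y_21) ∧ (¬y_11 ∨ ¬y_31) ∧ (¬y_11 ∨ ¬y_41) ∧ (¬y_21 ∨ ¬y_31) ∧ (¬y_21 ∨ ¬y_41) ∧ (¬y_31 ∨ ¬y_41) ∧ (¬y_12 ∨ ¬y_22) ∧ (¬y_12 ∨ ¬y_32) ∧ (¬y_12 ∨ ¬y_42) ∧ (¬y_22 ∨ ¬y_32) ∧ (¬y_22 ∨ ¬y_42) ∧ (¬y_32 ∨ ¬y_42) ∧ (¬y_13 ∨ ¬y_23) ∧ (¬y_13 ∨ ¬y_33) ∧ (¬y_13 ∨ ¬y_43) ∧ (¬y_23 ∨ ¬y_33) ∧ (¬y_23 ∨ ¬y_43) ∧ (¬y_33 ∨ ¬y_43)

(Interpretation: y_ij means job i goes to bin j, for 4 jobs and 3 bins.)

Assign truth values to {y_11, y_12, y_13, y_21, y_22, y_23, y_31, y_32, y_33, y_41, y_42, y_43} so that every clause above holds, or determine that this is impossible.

Branch on y_11: set y_11 = False.
Branch on y_12: set y_12 = True.
From the singleton clause (¬y_22), y_22 = False.
From the singleton clause (¬y_32), y_32 = False.
From the singleton clause (¬y_42), y_42 = False.
Branch on y_21: set y_21 = True.
From the singleton clause (¬y_31), y_31 = False.
From the singleton clause (y_33), y_33 = True.
From the singleton clause (¬y_41), y_41 = False.
From the singleton clause (y_43), y_43 = True.
But (¬y_43) is also a unit clause — contradiction.
Backtrack on y_21: now try y_21 = False.
From the singleton clause (y_23), y_23 = True.
From the singleton clause (¬y_13), y_13 = False.
From the singleton clause (¬y_33), y_33 = False.
From the singleton clause (y_31), y_31 = True.
From the singleton clause (¬y_41), y_41 = False.
From the singleton clause (y_43), y_43 = True.
But (¬y_43) is also a unit clause — contradiction.
Neither y_21 = True nor y_21 = False works.
Backtrack on y_12: now try y_12 = False.
From the singleton clause (y_13), y_13 = True.
From the singleton clause (¬y_23), y_23 = False.
From the singleton clause (¬y_33), y_33 = False.
From the singleton clause (¬y_43), y_43 = False.
Branch on y_21: set y_21 = True.
From the singleton clause (¬y_31), y_31 = False.
From the singleton clause (y_32), y_32 = True.
From the singleton clause (¬y_41), y_41 = False.
From the singleton clause (y_42), y_42 = True.
But (¬y_42) is also a unit clause — contradiction.
Backtrack on y_21: now try y_21 = False.
From the singleton clause (y_22), y_22 = True.
From the singleton clause (¬y_32), y_32 = False.
From the singleton clause (y_31), y_31 = True.
From the singleton clause (¬y_41), y_41 = False.
From the singleton clause (y_42), y_42 = True.
But (¬y_42) is also a unit clause — contradiction.
Neither y_21 = True nor y_21 = False works.
Neither y_12 = True nor y_12 = False works.
Backtrack on y_11: now try y_11 = True.
From the singleton clause (¬y_21), y_21 = False.
From the singleton clause (¬y_31), y_31 = False.
From the singleton clause (¬y_41), y_41 = False.
Branch on y_22: set y_22 = True.
From the singleton clause (¬y_12), y_12 = False.
From the singleton clause (¬y_32), y_32 = False.
From the singleton clause (y_33), y_33 = True.
From the singleton clause (¬y_42), y_42 = False.
From the singleton clause (y_43), y_43 = True.
But (¬y_43) is also a unit clause — contradiction.
Backtrack on y_22: now try y_22 = False.
From the singleton clause (y_23), y_23 = True.
From the singleton clause (¬y_13), y_13 = False.
From the singleton clause (¬y_33), y_33 = False.
From the singleton clause (y_32), y_32 = True.
From the singleton clause (¬y_12), y_12 = False.
From the singleton clause (¬y_42), y_42 = False.
From the singleton clause (y_43), y_43 = True.
But (¬y_43) is also a unit clause — contradiction.
Neither y_22 = True nor y_22 = False works.
Neither y_11 = True nor y_11 = False works.

UNSATISFIABLE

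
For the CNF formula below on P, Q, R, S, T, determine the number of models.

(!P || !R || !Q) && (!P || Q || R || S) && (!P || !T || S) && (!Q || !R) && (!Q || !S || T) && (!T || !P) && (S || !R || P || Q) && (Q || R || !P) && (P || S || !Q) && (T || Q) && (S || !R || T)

5

There are 2^5 = 32 truth assignments over (P, Q, R, S, T).
Split on R. With R = true, the clauses containing R are satisfied and !R drops from the rest; 1 of the 2^4 = 16 assignments to the other variables satisfy what remains.
With R = false, by the same count on the reduced clause set, 4 assignments work.
(One model: P=F, Q=F, R=F, S=F, T=T.)
Total: 1 + 4 = 5.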